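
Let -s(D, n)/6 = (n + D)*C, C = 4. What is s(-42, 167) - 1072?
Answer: -4072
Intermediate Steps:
s(D, n) = -24*D - 24*n (s(D, n) = -6*(n + D)*4 = -6*(D + n)*4 = -6*(4*D + 4*n) = -24*D - 24*n)
s(-42, 167) - 1072 = (-24*(-42) - 24*167) - 1072 = (1008 - 4008) - 1072 = -3000 - 1072 = -4072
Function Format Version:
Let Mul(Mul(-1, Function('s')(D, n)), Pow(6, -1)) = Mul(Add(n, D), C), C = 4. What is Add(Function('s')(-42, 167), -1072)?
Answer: -4072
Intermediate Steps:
Function('s')(D, n) = Add(Mul(-24, D), Mul(-24, n)) (Function('s')(D, n) = Mul(-6, Mul(Add(n, D), 4)) = Mul(-6, Mul(Add(D, n), 4)) = Mul(-6, Add(Mul(4, D), Mul(4, n))) = Add(Mul(-24, D), Mul(-24, n)))
Add(Function('s')(-42, 167), -1072) = Add(Add(Mul(-24, -42), Mul(-24, 167)), -1072) = Add(Add(1008, -4008), -1072) = Add(-3000, -1072) = -4072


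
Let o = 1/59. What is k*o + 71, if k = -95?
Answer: 4094/59 ≈ 69.390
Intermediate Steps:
o = 1/59 ≈ 0.016949
k*o + 71 = -95*1/59 + 71 = -95/59 + 71 = 4094/59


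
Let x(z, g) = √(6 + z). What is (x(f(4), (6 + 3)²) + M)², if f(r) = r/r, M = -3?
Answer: (3 - √7)² ≈ 0.12549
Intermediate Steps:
f(r) = 1
(x(f(4), (6 + 3)²) + M)² = (√(6 + 1) - 3)² = (√7 - 3)² = (-3 + √7)²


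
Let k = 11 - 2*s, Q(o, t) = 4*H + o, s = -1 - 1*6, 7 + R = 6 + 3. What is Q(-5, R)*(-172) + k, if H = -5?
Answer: 4325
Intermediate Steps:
R = 2 (R = -7 + (6 + 3) = -7 + 9 = 2)
s = -7 (s = -1 - 6 = -7)
Q(o, t) = -20 + o (Q(o, t) = 4*(-5) + o = -20 + o)
k = 25 (k = 11 - 2*(-7) = 11 + 14 = 25)
Q(-5, R)*(-172) + k = (-20 - 5)*(-172) + 25 = -25*(-172) + 25 = 4300 + 25 = 4325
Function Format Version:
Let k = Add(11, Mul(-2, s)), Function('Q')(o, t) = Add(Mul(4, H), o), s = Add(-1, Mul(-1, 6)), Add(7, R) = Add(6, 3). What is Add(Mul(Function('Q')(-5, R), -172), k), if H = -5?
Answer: 4325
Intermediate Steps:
R = 2 (R = Add(-7, Add(6, 3)) = Add(-7, 9) = 2)
s = -7 (s = Add(-1, -6) = -7)
Function('Q')(o, t) = Add(-20, o) (Function('Q')(o, t) = Add(Mul(4, -5), o) = Add(-20, o))
k = 25 (k = Add(11, Mul(-2, -7)) = Add(11, 14) = 25)
Add(Mul(Function('Q')(-5, R), -172), k) = Add(Mul(Add(-20, -5), -172), 25) = Add(Mul(-25, -172), 25) = Add(4300, 25) = 4325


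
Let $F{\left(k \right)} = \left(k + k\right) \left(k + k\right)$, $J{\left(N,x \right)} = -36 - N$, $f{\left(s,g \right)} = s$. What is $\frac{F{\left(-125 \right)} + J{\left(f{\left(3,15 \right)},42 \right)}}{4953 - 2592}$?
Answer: $\frac{62461}{2361} \approx 26.455$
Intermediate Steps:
$F{\left(k \right)} = 4 k^{2}$ ($F{\left(k \right)} = 2 k 2 k = 4 k^{2}$)
$\frac{F{\left(-125 \right)} + J{\left(f{\left(3,15 \right)},42 \right)}}{4953 - 2592} = \frac{4 \left(-125\right)^{2} - 39}{4953 - 2592} = \frac{4 \cdot 15625 - 39}{2361} = \left(62500 - 39\right) \frac{1}{2361} = 62461 \cdot \frac{1}{2361} = \frac{62461}{2361}$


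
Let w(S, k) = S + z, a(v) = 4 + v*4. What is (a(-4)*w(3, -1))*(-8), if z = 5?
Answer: 768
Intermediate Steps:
a(v) = 4 + 4*v
w(S, k) = 5 + S (w(S, k) = S + 5 = 5 + S)
(a(-4)*w(3, -1))*(-8) = ((4 + 4*(-4))*(5 + 3))*(-8) = ((4 - 16)*8)*(-8) = -12*8*(-8) = -96*(-8) = 768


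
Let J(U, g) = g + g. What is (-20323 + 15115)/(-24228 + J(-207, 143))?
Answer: 2604/11971 ≈ 0.21753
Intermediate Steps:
J(U, g) = 2*g
(-20323 + 15115)/(-24228 + J(-207, 143)) = (-20323 + 15115)/(-24228 + 2*143) = -5208/(-24228 + 286) = -5208/(-23942) = -5208*(-1/23942) = 2604/11971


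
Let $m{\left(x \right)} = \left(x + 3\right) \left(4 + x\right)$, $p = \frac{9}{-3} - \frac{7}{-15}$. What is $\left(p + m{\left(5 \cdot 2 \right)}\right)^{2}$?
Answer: $\frac{7246864}{225} \approx 32208.0$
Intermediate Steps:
$p = - \frac{38}{15}$ ($p = 9 \left(- \frac{1}{3}\right) - - \frac{7}{15} = -3 + \frac{7}{15} = - \frac{38}{15} \approx -2.5333$)
$m{\left(x \right)} = \left(3 + x\right) \left(4 + x\right)$
$\left(p + m{\left(5 \cdot 2 \right)}\right)^{2} = \left(- \frac{38}{15} + \left(12 + \left(5 \cdot 2\right)^{2} + 7 \cdot 5 \cdot 2\right)\right)^{2} = \left(- \frac{38}{15} + \left(12 + 10^{2} + 7 \cdot 10\right)\right)^{2} = \left(- \frac{38}{15} + \left(12 + 100 + 70\right)\right)^{2} = \left(- \frac{38}{15} + 182\right)^{2} = \left(\frac{2692}{15}\right)^{2} = \frac{7246864}{225}$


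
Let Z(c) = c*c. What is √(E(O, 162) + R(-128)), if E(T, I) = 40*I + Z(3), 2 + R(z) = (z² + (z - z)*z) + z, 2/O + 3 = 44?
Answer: 57*√7 ≈ 150.81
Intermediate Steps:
Z(c) = c²
O = 2/41 (O = 2/(-3 + 44) = 2/41 ≈ 0.048781)
R(z) = -2 + z + z² (R(z) = -2 + ((z² + (z - z)*z) + z) = -2 + ((z² + 0*z) + z) = -2 + ((z² + 0) + z) = -2 + (z² + z) = -2 + (z + z²) = -2 + z + z²)
E(T, I) = 9 + 40*I (E(T, I) = 40*I + 3² = 40*I + 9 = 9 + 40*I)
√(E(O, 162) + R(-128)) = √((9 + 40*162) + (-2 - 128 + (-128)²)) = √((9 + 6480) + (-2 - 128 + 16384)) = √(6489 + 16254) = √22743 = 57*√7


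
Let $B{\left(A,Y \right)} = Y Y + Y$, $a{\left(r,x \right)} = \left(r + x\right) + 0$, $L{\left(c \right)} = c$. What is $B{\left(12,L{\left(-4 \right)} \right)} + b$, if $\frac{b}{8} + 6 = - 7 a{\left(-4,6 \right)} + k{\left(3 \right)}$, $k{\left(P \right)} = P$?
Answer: $-124$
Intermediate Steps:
$a{\left(r,x \right)} = r + x$
$B{\left(A,Y \right)} = Y + Y^{2}$ ($B{\left(A,Y \right)} = Y^{2} + Y = Y + Y^{2}$)
$b = -136$ ($b = -48 + 8 \left(- 7 \left(-4 + 6\right) + 3\right) = -48 + 8 \left(\left(-7\right) 2 + 3\right) = -48 + 8 \left(-14 + 3\right) = -48 + 8 \left(-11\right) = -48 - 88 = -136$)
$B{\left(12,L{\left(-4 \right)} \right)} + b = - 4 \left(1 - 4\right) - 136 = \left(-4\right) \left(-3\right) - 136 = 12 - 136 = -124$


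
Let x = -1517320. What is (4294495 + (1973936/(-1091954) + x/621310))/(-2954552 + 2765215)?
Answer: -145678131736695593/6422708077227619 ≈ -22.682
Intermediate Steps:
(4294495 + (1973936/(-1091954) + x/621310))/(-2954552 + 2765215) = (4294495 + (1973936/(-1091954) - 1517320/621310))/(-2954552 + 2765215) = (4294495 + (1973936*(-1/1091954) - 1517320*1/621310))/(-189337) = (4294495 + (-986968/545977 - 151732/62131))*(-1/189337) = (4294495 - 144163490972/33922096987)*(-1/189337) = (145678131736695593/33922096987)*(-1/189337) = -145678131736695593/6422708077227619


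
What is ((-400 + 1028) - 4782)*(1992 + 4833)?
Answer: -28351050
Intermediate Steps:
((-400 + 1028) - 4782)*(1992 + 4833) = (628 - 4782)*6825 = -4154*6825 = -28351050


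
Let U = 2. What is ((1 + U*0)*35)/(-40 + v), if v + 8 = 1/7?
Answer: -49/67 ≈ -0.73134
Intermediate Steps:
v = -55/7 (v = -8 + 1/7 = -8 + ⅐ = -55/7 ≈ -7.8571)
((1 + U*0)*35)/(-40 + v) = ((1 + 2*0)*35)/(-40 - 55/7) = ((1 + 0)*35)/(-335/7) = (1*35)*(-7/335) = 35*(-7/335) = -49/67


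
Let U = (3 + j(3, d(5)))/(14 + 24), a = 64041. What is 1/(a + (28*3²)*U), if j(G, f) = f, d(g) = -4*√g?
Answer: 7708661/493823297523 + 1064*√5/164607765841 ≈ 1.5625e-5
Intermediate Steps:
U = 3/38 - 2*√5/19 (U = (3 - 4*√5)/(14 + 24) = (3 - 4*√5)/38 = (3 - 4*√5)*(1/38) = 3/38 - 2*√5/19 ≈ -0.15643)
1/(a + (28*3²)*U) = 1/(64041 + (28*3²)*(3/38 - 2*√5/19)) = 1/(64041 + (28*9)*(3/38 - 2*√5/19)) = 1/(64041 + 252*(3/38 - 2*√5/19)) = 1/(64041 + (378/19 - 504*√5/19)) = 1/(1217157/19 - 504*√5/19)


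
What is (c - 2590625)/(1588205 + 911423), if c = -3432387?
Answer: -1505753/624907 ≈ -2.4096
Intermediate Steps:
(c - 2590625)/(1588205 + 911423) = (-3432387 - 2590625)/(1588205 + 911423) = -6023012/2499628 = -6023012*1/2499628 = -1505753/624907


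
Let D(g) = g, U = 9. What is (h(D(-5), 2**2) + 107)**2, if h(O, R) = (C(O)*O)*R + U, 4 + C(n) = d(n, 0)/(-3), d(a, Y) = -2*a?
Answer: 620944/9 ≈ 68994.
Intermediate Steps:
C(n) = -4 + 2*n/3 (C(n) = -4 - 2*n/(-3) = -4 - 2*n*(-1/3) = -4 + 2*n/3)
h(O, R) = 9 + O*R*(-4 + 2*O/3) (h(O, R) = ((-4 + 2*O/3)*O)*R + 9 = (O*(-4 + 2*O/3))*R + 9 = O*R*(-4 + 2*O/3) + 9 = 9 + O*R*(-4 + 2*O/3))
(h(D(-5), 2**2) + 107)**2 = ((9 + (2/3)*(-5)*2**2*(-6 - 5)) + 107)**2 = ((9 + (2/3)*(-5)*4*(-11)) + 107)**2 = ((9 + 440/3) + 107)**2 = (467/3 + 107)**2 = (788/3)**2 = 620944/9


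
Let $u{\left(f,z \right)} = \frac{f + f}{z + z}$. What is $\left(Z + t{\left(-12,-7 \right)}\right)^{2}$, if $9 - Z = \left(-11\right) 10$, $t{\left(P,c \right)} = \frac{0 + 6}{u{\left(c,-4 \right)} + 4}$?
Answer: $\frac{7623121}{529} \approx 14410.0$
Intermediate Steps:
$u{\left(f,z \right)} = \frac{f}{z}$ ($u{\left(f,z \right)} = \frac{2 f}{2 z} = 2 f \frac{1}{2 z} = \frac{f}{z}$)
$t{\left(P,c \right)} = \frac{6}{4 - \frac{c}{4}}$ ($t{\left(P,c \right)} = \frac{0 + 6}{\frac{c}{-4} + 4} = \frac{6}{c \left(- \frac{1}{4}\right) + 4} = \frac{6}{- \frac{c}{4} + 4} = \frac{6}{4 - \frac{c}{4}}$)
$Z = 119$ ($Z = 9 - \left(-11\right) 10 = 9 - -110 = 9 + 110 = 119$)
$\left(Z + t{\left(-12,-7 \right)}\right)^{2} = \left(119 + \frac{24}{16 - -7}\right)^{2} = \left(119 + \frac{24}{16 + 7}\right)^{2} = \left(119 + \frac{24}{23}\right)^{2} = \left(\frac{2761}{23}\right)^{2} = \frac{7623121}{529}$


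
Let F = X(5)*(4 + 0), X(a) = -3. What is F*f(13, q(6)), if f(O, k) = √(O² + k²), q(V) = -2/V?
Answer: -4*√1522 ≈ -156.05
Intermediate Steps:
F = -12 (F = -3*(4 + 0) = -3*4 = -12)
F*f(13, q(6)) = -12*√(13² + (-2/6)²) = -12*√(169 + (-2*⅙)²) = -12*√(169 + (-⅓)²) = -12*√(169 + ⅑) = -4*√1522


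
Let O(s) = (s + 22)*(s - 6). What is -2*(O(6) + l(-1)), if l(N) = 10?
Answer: -20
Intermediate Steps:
O(s) = (-6 + s)*(22 + s) (O(s) = (22 + s)*(-6 + s) = (-6 + s)*(22 + s))
-2*(O(6) + l(-1)) = -2*((-132 + 6**2 + 16*6) + 10) = -2*((-132 + 36 + 96) + 10) = -2*(0 + 10) = -2*10 = -20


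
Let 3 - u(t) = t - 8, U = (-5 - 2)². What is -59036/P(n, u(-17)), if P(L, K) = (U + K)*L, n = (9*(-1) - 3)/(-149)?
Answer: -2199091/231 ≈ -9519.9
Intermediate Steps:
U = 49 (U = (-7)² = 49)
u(t) = 11 - t (u(t) = 3 - (t - 8) = 3 - (-8 + t) = 3 + (8 - t) = 11 - t)
n = 12/149 (n = (-9 - 3)*(-1/149) = -12*(-1/149) = 12/149 ≈ 0.080537)
P(L, K) = L*(49 + K) (P(L, K) = (49 + K)*L = L*(49 + K))
-59036/P(n, u(-17)) = -59036*149/(12*(49 + (11 - 1*(-17)))) = -59036*149/(12*(49 + (11 + 17))) = -59036*149/(12*(49 + 28)) = -59036/((12/149)*77) = -59036/924/149 = -59036*149/924 = -2199091/231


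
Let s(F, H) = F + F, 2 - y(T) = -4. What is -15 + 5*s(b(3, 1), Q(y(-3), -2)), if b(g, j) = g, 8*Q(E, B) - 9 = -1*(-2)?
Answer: 15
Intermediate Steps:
y(T) = 6 (y(T) = 2 - 1*(-4) = 2 + 4 = 6)
Q(E, B) = 11/8 (Q(E, B) = 9/8 + (-1*(-2))/8 = 9/8 + (⅛)*2 = 9/8 + ¼ = 11/8)
s(F, H) = 2*F
-15 + 5*s(b(3, 1), Q(y(-3), -2)) = -15 + 5*(2*3) = -15 + 5*6 = -15 + 30 = 15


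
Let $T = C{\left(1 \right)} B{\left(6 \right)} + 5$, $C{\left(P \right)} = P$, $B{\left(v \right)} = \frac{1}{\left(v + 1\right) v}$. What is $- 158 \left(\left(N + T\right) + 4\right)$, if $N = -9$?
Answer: $- \frac{79}{21} \approx -3.7619$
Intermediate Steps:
$B{\left(v \right)} = \frac{1}{v \left(1 + v\right)}$ ($B{\left(v \right)} = \frac{1}{\left(1 + v\right) v} = \frac{1}{v \left(1 + v\right)}$)
$T = \frac{211}{42}$ ($T = 1 \frac{1}{6 \left(1 + 6\right)} + 5 = 1 \frac{1}{6 \cdot 7} + 5 = 1 \cdot \frac{1}{6} \cdot \frac{1}{7} + 5 = 1 \cdot \frac{1}{42} + 5 = \frac{1}{42} + 5 = \frac{211}{42} \approx 5.0238$)
$- 158 \left(\left(N + T\right) + 4\right) = - 158 \left(\left(-9 + \frac{211}{42}\right) + 4\right) = - 158 \left(- \frac{167}{42} + 4\right) = \left(-158\right) \frac{1}{42} = - \frac{79}{21}$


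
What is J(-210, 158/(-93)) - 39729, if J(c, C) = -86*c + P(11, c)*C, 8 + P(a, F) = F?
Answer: -1980773/93 ≈ -21299.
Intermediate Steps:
P(a, F) = -8 + F
J(c, C) = -86*c + C*(-8 + c) (J(c, C) = -86*c + (-8 + c)*C = -86*c + C*(-8 + c))
J(-210, 158/(-93)) - 39729 = (-86*(-210) + (158/(-93))*(-8 - 210)) - 39729 = (18060 + (158*(-1/93))*(-218)) - 39729 = (18060 - 158/93*(-218)) - 39729 = (18060 + 34444/93) - 39729 = 1714024/93 - 39729 = -1980773/93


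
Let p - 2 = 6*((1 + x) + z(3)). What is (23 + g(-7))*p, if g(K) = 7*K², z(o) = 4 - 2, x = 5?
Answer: 18300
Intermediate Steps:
z(o) = 2
p = 50 (p = 2 + 6*((1 + 5) + 2) = 2 + 6*(6 + 2) = 2 + 6*8 = 2 + 48 = 50)
(23 + g(-7))*p = (23 + 7*(-7)²)*50 = (23 + 7*49)*50 = (23 + 343)*50 = 366*50 = 18300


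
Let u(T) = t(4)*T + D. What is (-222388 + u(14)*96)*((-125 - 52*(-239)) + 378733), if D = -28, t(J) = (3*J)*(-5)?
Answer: -119545961776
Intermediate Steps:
t(J) = -15*J
u(T) = -28 - 60*T (u(T) = (-15*4)*T - 28 = -60*T - 28 = -28 - 60*T)
(-222388 + u(14)*96)*((-125 - 52*(-239)) + 378733) = (-222388 + (-28 - 60*14)*96)*((-125 - 52*(-239)) + 378733) = (-222388 + (-28 - 840)*96)*((-125 + 12428) + 378733) = (-222388 - 868*96)*(12303 + 378733) = (-222388 - 83328)*391036 = -305716*391036 = -119545961776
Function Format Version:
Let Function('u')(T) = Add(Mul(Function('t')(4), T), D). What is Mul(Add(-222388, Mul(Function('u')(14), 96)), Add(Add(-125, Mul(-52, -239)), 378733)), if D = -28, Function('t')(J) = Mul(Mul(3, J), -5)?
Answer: -119545961776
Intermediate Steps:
Function('t')(J) = Mul(-15, J)
Function('u')(T) = Add(-28, Mul(-60, T)) (Function('u')(T) = Add(Mul(Mul(-15, 4), T), -28) = Add(Mul(-60, T), -28) = Add(-28, Mul(-60, T)))
Mul(Add(-222388, Mul(Function('u')(14), 96)), Add(Add(-125, Mul(-52, -239)), 378733)) = Mul(Add(-222388, Mul(Add(-28, Mul(-60, 14)), 96)), Add(Add(-125, Mul(-52, -239)), 378733)) = Mul(Add(-222388, Mul(Add(-28, -840), 96)), Add(Add(-125, 12428), 378733)) = Mul(Add(-222388, Mul(-868, 96)), Add(12303, 378733)) = Mul(Add(-222388, -83328), 391036) = Mul(-305716, 391036) = -119545961776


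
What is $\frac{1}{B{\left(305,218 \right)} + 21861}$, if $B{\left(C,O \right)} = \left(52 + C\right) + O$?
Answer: $\frac{1}{22436} \approx 4.4571 \cdot 10^{-5}$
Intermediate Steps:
$B{\left(C,O \right)} = 52 + C + O$
$\frac{1}{B{\left(305,218 \right)} + 21861} = \frac{1}{\left(52 + 305 + 218\right) + 21861} = \frac{1}{575 + 21861} = \frac{1}{22436}$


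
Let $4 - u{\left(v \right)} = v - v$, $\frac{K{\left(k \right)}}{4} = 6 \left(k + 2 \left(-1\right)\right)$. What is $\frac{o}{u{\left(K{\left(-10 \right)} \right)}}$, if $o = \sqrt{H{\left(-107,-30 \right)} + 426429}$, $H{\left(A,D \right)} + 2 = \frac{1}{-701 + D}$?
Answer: $\frac{\sqrt{56966489354}}{1462} \approx 163.25$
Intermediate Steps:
$H{\left(A,D \right)} = -2 + \frac{1}{-701 + D}$
$K{\left(k \right)} = -48 + 24 k$ ($K{\left(k \right)} = 4 \cdot 6 \left(k + 2 \left(-1\right)\right) = 4 \cdot 6 \left(k - 2\right) = 4 \cdot 6 \left(-2 + k\right) = 4 \left(-12 + 6 k\right) = -48 + 24 k$)
$o = \frac{2 \sqrt{56966489354}}{731}$ ($o = \sqrt{\frac{1403 - -60}{-701 - 30} + 426429} = \sqrt{\frac{1403 + 60}{-731} + 426429} = \sqrt{\left(- \frac{1}{731}\right) 1463 + 426429} = \sqrt{- \frac{1463}{731} + 426429} = \sqrt{\frac{311718136}{731}} = \frac{2 \sqrt{56966489354}}{731} \approx 653.01$)
$u{\left(v \right)} = 4$ ($u{\left(v \right)} = 4 - \left(v - v\right) = 4 - 0 = 4 + 0 = 4$)
$\frac{o}{u{\left(K{\left(-10 \right)} \right)}} = \frac{\frac{2}{731} \sqrt{56966489354}}{4} = \frac{2 \sqrt{56966489354}}{731} \cdot \frac{1}{4} = \frac{\sqrt{56966489354}}{1462}$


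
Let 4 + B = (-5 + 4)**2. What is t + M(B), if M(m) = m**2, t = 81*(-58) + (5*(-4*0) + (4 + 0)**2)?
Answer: -4673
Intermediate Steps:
B = -3 (B = -4 + (-5 + 4)**2 = -4 + (-1)**2 = -4 + 1 = -3)
t = -4682 (t = -4698 + (5*0 + 4**2) = -4698 + (0 + 16) = -4698 + 16 = -4682)
t + M(B) = -4682 + (-3)**2 = -4682 + 9 = -4673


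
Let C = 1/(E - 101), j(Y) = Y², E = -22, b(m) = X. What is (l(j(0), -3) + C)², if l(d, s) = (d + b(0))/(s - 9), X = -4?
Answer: 1600/15129 ≈ 0.10576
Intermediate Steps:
b(m) = -4
l(d, s) = (-4 + d)/(-9 + s) (l(d, s) = (d - 4)/(s - 9) = (-4 + d)/(-9 + s))
C = -1/123 (C = 1/(-22 - 101) = 1/(-123) = -1/123 ≈ -0.0081301)
(l(j(0), -3) + C)² = ((-4 + 0²)/(-9 - 3) - 1/123)² = ((-4 + 0)/(-12) - 1/123)² = (-1/12*(-4) - 1/123)² = (⅓ - 1/123)² = (40/123)² = 1600/15129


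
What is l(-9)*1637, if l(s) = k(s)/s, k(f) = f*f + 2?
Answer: -135871/9 ≈ -15097.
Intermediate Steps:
k(f) = 2 + f² (k(f) = f² + 2 = 2 + f²)
l(s) = (2 + s²)/s
l(-9)*1637 = (-9 + 2/(-9))*1637 = (-9 + 2*(-⅑))*1637 = (-9 - 2/9)*1637 = -83/9*1637 = -135871/9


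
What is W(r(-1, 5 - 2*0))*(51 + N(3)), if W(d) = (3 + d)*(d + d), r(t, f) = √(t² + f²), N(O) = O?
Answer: 2808 + 324*√26 ≈ 4460.1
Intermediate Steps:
r(t, f) = √(f² + t²)
W(d) = 2*d*(3 + d) (W(d) = (3 + d)*(2*d) = 2*d*(3 + d))
W(r(-1, 5 - 2*0))*(51 + N(3)) = (2*√((5 - 2*0)² + (-1)²)*(3 + √((5 - 2*0)² + (-1)²)))*(51 + 3) = (2*√((5 + 0)² + 1)*(3 + √((5 + 0)² + 1)))*54 = (2*√(5² + 1)*(3 + √(5² + 1)))*54 = (2*√(25 + 1)*(3 + √(25 + 1)))*54 = (2*√26*(3 + √26))*54 = 108*√26*(3 + √26)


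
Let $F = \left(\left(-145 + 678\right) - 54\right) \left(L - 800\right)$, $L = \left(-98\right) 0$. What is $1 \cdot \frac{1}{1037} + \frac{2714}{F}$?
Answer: $- \frac{1215609}{198689200} \approx -0.0061181$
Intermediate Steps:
$L = 0$
$F = -383200$ ($F = \left(\left(-145 + 678\right) - 54\right) \left(0 - 800\right) = \left(533 - 54\right) \left(-800\right) = 479 \left(-800\right) = -383200$)
$1 \cdot \frac{1}{1037} + \frac{2714}{F} = 1 \cdot \frac{1}{1037} + \frac{2714}{-383200} = 1 \cdot \frac{1}{1037} + 2714 \left(- \frac{1}{383200}\right) = \frac{1}{1037} - \frac{1357}{191600} = - \frac{1215609}{198689200}$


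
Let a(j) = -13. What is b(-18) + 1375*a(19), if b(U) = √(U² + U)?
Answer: -17875 + 3*√34 ≈ -17858.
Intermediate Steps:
b(U) = √(U + U²)
b(-18) + 1375*a(19) = √(-18*(1 - 18)) + 1375*(-13) = √(-18*(-17)) - 17875 = √306 - 17875 = 3*√34 - 17875 = -17875 + 3*√34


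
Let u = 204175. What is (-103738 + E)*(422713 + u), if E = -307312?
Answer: -257682312400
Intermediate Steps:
(-103738 + E)*(422713 + u) = (-103738 - 307312)*(422713 + 204175) = -411050*626888 = -257682312400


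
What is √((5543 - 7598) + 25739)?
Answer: 2*√5921 ≈ 153.90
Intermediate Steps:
√((5543 - 7598) + 25739) = √(-2055 + 25739) = √23684 = 2*√5921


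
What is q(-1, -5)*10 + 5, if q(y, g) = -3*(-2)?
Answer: 65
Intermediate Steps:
q(y, g) = 6
q(-1, -5)*10 + 5 = 6*10 + 5 = 60 + 5 = 65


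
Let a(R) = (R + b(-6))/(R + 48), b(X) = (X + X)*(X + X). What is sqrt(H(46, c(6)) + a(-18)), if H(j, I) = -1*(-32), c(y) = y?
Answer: sqrt(905)/5 ≈ 6.0166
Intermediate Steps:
b(X) = 4*X**2 (b(X) = (2*X)*(2*X) = 4*X**2)
H(j, I) = 32
a(R) = (144 + R)/(48 + R) (a(R) = (R + 4*(-6)**2)/(R + 48) = (R + 4*36)/(48 + R) = (R + 144)/(48 + R) = (144 + R)/(48 + R))
sqrt(H(46, c(6)) + a(-18)) = sqrt(32 + (144 - 18)/(48 - 18)) = sqrt(32 + 126/30) = sqrt(32 + (1/30)*126) = sqrt(32 + 21/5) = sqrt(181/5) = sqrt(905)/5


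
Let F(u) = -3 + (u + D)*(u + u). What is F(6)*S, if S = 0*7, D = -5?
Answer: 0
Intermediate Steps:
S = 0
F(u) = -3 + 2*u*(-5 + u) (F(u) = -3 + (u - 5)*(u + u) = -3 + (-5 + u)*(2*u) = -3 + 2*u*(-5 + u))
F(6)*S = (-3 - 10*6 + 2*6**2)*0 = (-3 - 60 + 2*36)*0 = (-3 - 60 + 72)*0 = 9*0 = 0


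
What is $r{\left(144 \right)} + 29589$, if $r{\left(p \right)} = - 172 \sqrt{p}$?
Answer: $27525$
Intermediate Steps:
$r{\left(144 \right)} + 29589 = - 172 \sqrt{144} + 29589 = \left(-172\right) 12 + 29589 = -2064 + 29589 = 27525$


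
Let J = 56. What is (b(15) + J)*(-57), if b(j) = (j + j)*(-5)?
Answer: 5358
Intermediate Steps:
b(j) = -10*j (b(j) = (2*j)*(-5) = -10*j)
(b(15) + J)*(-57) = (-10*15 + 56)*(-57) = (-150 + 56)*(-57) = -94*(-57) = 5358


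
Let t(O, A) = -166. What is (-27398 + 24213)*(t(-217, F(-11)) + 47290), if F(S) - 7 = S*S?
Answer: -150089940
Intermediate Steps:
F(S) = 7 + S**2 (F(S) = 7 + S*S = 7 + S**2)
(-27398 + 24213)*(t(-217, F(-11)) + 47290) = (-27398 + 24213)*(-166 + 47290) = -3185*47124 = -150089940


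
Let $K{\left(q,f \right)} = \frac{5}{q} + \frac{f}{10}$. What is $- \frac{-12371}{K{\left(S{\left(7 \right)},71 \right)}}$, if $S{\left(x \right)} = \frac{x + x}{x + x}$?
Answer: $\frac{123710}{121} \approx 1022.4$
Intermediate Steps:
$S{\left(x \right)} = 1$ ($S{\left(x \right)} = \frac{2 x}{2 x} = 2 x \frac{1}{2 x} = 1$)
$K{\left(q,f \right)} = \frac{5}{q} + \frac{f}{10}$ ($K{\left(q,f \right)} = \frac{5}{q} + f \frac{1}{10} = \frac{5}{q} + \frac{f}{10}$)
$- \frac{-12371}{K{\left(S{\left(7 \right)},71 \right)}} = - \frac{-12371}{\frac{5}{1} + \frac{1}{10} \cdot 71} = - \frac{-12371}{5 \cdot 1 + \frac{71}{10}} = - \frac{-12371}{5 + \frac{71}{10}} = - \frac{-12371}{\frac{121}{10}} = - \frac{\left(-12371\right) 10}{121} = \left(-1\right) \left(- \frac{123710}{121}\right) = \frac{123710}{121}$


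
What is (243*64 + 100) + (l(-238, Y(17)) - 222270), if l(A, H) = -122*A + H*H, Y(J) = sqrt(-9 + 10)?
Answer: -177581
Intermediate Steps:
Y(J) = 1 (Y(J) = sqrt(1) = 1)
l(A, H) = H**2 - 122*A (l(A, H) = -122*A + H**2 = H**2 - 122*A)
(243*64 + 100) + (l(-238, Y(17)) - 222270) = (243*64 + 100) + ((1**2 - 122*(-238)) - 222270) = (15552 + 100) + ((1 + 29036) - 222270) = 15652 + (29037 - 222270) = 15652 - 193233 = -177581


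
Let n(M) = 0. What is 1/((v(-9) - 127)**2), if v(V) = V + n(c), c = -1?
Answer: 1/18496 ≈ 5.4066e-5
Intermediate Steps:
v(V) = V (v(V) = V + 0 = V)
1/((v(-9) - 127)**2) = 1/((-9 - 127)**2) = 1/((-136)**2) = 1/18496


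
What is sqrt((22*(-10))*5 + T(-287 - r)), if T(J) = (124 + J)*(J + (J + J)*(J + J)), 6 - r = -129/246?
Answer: I*sqrt(659802747203513)/3362 ≈ 7640.3*I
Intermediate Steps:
r = 535/82 (r = 6 - (-129)/246 = 6 - 1*(-43/82) = 6 + 43/82 = 535/82 ≈ 6.5244)
T(J) = (124 + J)*(J + 4*J**2) (T(J) = (124 + J)*(J + (2*J)*(2*J)) = (124 + J)*(J + 4*J**2))
sqrt((22*(-10))*5 + T(-287 - r)) = sqrt((22*(-10))*5 + (-287 - 1*535/82)*(124 + 4*(-287 - 1*535/82)**2 + 497*(-287 - 1*535/82))) = sqrt(-220*5 + (-287 - 535/82)*(124 + 4*(-287 - 535/82)**2 + 497*(-287 - 535/82))) = sqrt(-1100 - 24069*(124 + 4*(-24069/82)**2 + 497*(-24069/82))/82) = sqrt(-1100 - 24069*(124 + 4*(579316761/6724) - 11962293/82)/82) = sqrt(-1100 - 24069*(124 + 579316761/1681 - 11962293/82)/82) = sqrt(-1100 - 24069/82*668596397/3362) = sqrt(-1100 - 16092446679393/275684) = sqrt(-16092749931793/275684) = I*sqrt(659802747203513)/3362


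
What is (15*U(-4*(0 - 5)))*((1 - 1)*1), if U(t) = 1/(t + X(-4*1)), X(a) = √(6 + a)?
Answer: 0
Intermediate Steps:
U(t) = 1/(t + √2) (U(t) = 1/(t + √(6 - 4*1)) = 1/(t + √(6 - 4)) = 1/(t + √2))
(15*U(-4*(0 - 5)))*((1 - 1)*1) = (15/(-4*(0 - 5) + √2))*((1 - 1)*1) = (15/(-4*(-5) + √2))*(0*1) = (15/(20 + √2))*0 = 0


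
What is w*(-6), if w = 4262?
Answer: -25572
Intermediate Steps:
w*(-6) = 4262*(-6) = -25572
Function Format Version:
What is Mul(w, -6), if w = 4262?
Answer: -25572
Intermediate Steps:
Mul(w, -6) = Mul(4262, -6) = -25572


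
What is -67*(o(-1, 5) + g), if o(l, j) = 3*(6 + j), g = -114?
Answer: 5427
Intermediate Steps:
o(l, j) = 18 + 3*j
-67*(o(-1, 5) + g) = -67*((18 + 3*5) - 114) = -67*((18 + 15) - 114) = -67*(33 - 114) = -67*(-81) = 5427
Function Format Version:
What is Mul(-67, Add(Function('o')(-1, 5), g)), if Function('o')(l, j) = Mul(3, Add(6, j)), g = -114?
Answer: 5427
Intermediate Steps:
Function('o')(l, j) = Add(18, Mul(3, j))
Mul(-67, Add(Function('o')(-1, 5), g)) = Mul(-67, Add(Add(18, Mul(3, 5)), -114)) = Mul(-67, Add(Add(18, 15), -114)) = Mul(-67, Add(33, -114)) = Mul(-67, -81) = 5427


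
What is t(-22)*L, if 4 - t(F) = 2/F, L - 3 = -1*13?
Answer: -450/11 ≈ -40.909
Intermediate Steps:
L = -10 (L = 3 - 1*13 = 3 - 13 = -10)
t(F) = 4 - 2/F
t(-22)*L = (4 - 2/(-22))*(-10) = (4 - 2*(-1/22))*(-10) = (4 + 1/11)*(-10) = (45/11)*(-10) = -450/11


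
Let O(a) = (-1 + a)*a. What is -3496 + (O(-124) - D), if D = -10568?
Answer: 22572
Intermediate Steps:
O(a) = a*(-1 + a)
-3496 + (O(-124) - D) = -3496 + (-124*(-1 - 124) - 1*(-10568)) = -3496 + (-124*(-125) + 10568) = -3496 + (15500 + 10568) = -3496 + 26068 = 22572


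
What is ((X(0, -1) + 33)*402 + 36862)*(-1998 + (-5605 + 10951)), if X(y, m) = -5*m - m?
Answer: 175903920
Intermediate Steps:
X(y, m) = -6*m
((X(0, -1) + 33)*402 + 36862)*(-1998 + (-5605 + 10951)) = ((-6*(-1) + 33)*402 + 36862)*(-1998 + (-5605 + 10951)) = ((6 + 33)*402 + 36862)*(-1998 + 5346) = (39*402 + 36862)*3348 = (15678 + 36862)*3348 = 52540*3348 = 175903920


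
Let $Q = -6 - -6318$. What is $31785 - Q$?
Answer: $25473$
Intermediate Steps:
$Q = 6312$ ($Q = -6 + 6318 = 6312$)
$31785 - Q = 31785 - 6312 = 25473$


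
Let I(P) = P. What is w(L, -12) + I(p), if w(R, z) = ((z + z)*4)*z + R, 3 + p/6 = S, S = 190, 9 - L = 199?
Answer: 2084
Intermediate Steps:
L = -190 (L = 9 - 1*199 = 9 - 199 = -190)
p = 1122 (p = -18 + 6*190 = -18 + 1140 = 1122)
w(R, z) = R + 8*z² (w(R, z) = ((2*z)*4)*z + R = (8*z)*z + R = 8*z² + R = R + 8*z²)
w(L, -12) + I(p) = (-190 + 8*(-12)²) + 1122 = (-190 + 8*144) + 1122 = (-190 + 1152) + 1122 = 962 + 1122 = 2084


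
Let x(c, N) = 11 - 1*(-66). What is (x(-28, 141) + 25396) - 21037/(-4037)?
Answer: 102855538/4037 ≈ 25478.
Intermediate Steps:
x(c, N) = 77 (x(c, N) = 11 + 66 = 77)
(x(-28, 141) + 25396) - 21037/(-4037) = (77 + 25396) - 21037/(-4037) = 25473 - 21037*(-1/4037) = 25473 + 21037/4037 = 102855538/4037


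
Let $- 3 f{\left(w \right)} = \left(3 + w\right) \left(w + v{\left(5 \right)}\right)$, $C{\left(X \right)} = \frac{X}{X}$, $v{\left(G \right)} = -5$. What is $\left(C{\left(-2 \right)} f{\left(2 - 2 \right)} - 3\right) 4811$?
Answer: $9622$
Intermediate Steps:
$C{\left(X \right)} = 1$
$f{\left(w \right)} = - \frac{\left(-5 + w\right) \left(3 + w\right)}{3}$ ($f{\left(w \right)} = - \frac{\left(3 + w\right) \left(w - 5\right)}{3} = - \frac{\left(3 + w\right) \left(-5 + w\right)}{3} = - \frac{\left(-5 + w\right) \left(3 + w\right)}{3}$)
$\left(C{\left(-2 \right)} f{\left(2 - 2 \right)} - 3\right) 4811 = \left(1 \left(5 - \frac{\left(2 - 2\right)^{2}}{3} + \frac{2 \left(2 - 2\right)}{3}\right) - 3\right) 4811 = \left(1 \left(5 - \frac{0^{2}}{3} + \frac{2}{3} \cdot 0\right) - 3\right) 4811 = \left(1 \left(5 - 0 + 0\right) - 3\right) 4811 = \left(1 \left(5 + 0 + 0\right) - 3\right) 4811 = \left(1 \cdot 5 - 3\right) 4811 = \left(5 - 3\right) 4811 = 2 \cdot 4811 = 9622$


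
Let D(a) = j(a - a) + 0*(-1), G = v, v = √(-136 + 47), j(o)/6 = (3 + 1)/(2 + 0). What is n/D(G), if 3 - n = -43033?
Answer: 10759/3 ≈ 3586.3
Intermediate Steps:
j(o) = 12 (j(o) = 6*((3 + 1)/(2 + 0)) = 6*(4/2) = 6*(4*(½)) = 6*2 = 12)
v = I*√89 (v = √(-89) = I*√89 ≈ 9.434*I)
G = I*√89 ≈ 9.434*I
D(a) = 12 (D(a) = 12 + 0*(-1) = 12 + 0 = 12)
n = 43036 (n = 3 - 1*(-43033) = 3 + 43033 = 43036)
n/D(G) = 43036/12 = 43036*(1/12) = 10759/3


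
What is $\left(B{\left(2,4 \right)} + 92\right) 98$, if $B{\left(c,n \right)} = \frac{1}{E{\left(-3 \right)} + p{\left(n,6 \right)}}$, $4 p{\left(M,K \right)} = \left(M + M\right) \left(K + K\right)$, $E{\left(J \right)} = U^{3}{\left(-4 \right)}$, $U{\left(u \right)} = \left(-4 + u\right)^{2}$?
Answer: $\frac{1181853393}{131084} \approx 9016.0$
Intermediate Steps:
$E{\left(J \right)} = 262144$ ($E{\left(J \right)} = \left(\left(-4 - 4\right)^{2}\right)^{3} = \left(\left(-8\right)^{2}\right)^{3} = 64^{3} = 262144$)
$p{\left(M,K \right)} = K M$ ($p{\left(M,K \right)} = \frac{\left(M + M\right) \left(K + K\right)}{4} = \frac{2 M 2 K}{4} = \frac{4 K M}{4} = K M$)
$B{\left(c,n \right)} = \frac{1}{262144 + 6 n}$
$\left(B{\left(2,4 \right)} + 92\right) 98 = \left(\frac{1}{2 \left(131072 + 3 \cdot 4\right)} + 92\right) 98 = \left(\frac{1}{2 \left(131072 + 12\right)} + 92\right) 98 = \left(\frac{1}{2 \cdot 131084} + 92\right) 98 = \left(\frac{1}{2} \cdot \frac{1}{131084} + 92\right) 98 = \left(\frac{1}{262168} + 92\right) 98 = \frac{24119457}{262168} \cdot 98 = \frac{1181853393}{131084}$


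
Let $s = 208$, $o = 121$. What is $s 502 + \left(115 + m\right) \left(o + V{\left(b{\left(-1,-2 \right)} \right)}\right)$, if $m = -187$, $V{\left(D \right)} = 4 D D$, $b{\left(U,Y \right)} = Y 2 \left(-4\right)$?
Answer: $21976$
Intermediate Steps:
$b{\left(U,Y \right)} = - 8 Y$ ($b{\left(U,Y \right)} = 2 Y \left(-4\right) = - 8 Y$)
$V{\left(D \right)} = 4 D^{2}$
$s 502 + \left(115 + m\right) \left(o + V{\left(b{\left(-1,-2 \right)} \right)}\right) = 208 \cdot 502 + \left(115 - 187\right) \left(121 + 4 \left(\left(-8\right) \left(-2\right)\right)^{2}\right) = 104416 - 72 \left(121 + 4 \cdot 16^{2}\right) = 104416 - 72 \left(121 + 4 \cdot 256\right) = 104416 - 72 \left(121 + 1024\right) = 104416 - 82440 = 21976$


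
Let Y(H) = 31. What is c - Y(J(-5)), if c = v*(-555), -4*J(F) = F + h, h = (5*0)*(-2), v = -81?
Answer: 44924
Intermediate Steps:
h = 0 (h = 0*(-2) = 0)
J(F) = -F/4 (J(F) = -(F + 0)/4 = -F/4)
c = 44955 (c = -81*(-555) = 44955)
c - Y(J(-5)) = 44955 - 1*31 = 44955 - 31 = 44924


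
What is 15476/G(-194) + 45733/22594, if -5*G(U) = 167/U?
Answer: 339182439091/3773198 ≈ 89893.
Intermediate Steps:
G(U) = -167/(5*U)
15476/G(-194) + 45733/22594 = 15476/((-167/5/(-194))) + 45733/22594 = 15476/((-167/5*(-1/194))) + 45733*(1/22594) = 15476/(167/970) + 45733/22594 = 15476*(970/167) + 45733/22594 = 15011720/167 + 45733/22594 = 339182439091/3773198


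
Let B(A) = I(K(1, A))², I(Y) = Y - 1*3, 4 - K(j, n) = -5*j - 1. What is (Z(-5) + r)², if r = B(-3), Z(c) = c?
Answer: 1936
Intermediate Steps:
K(j, n) = 5 + 5*j (K(j, n) = 4 - (-5*j - 1) = 4 - (-1 - 5*j) = 4 + (1 + 5*j) = 5 + 5*j)
I(Y) = -3 + Y (I(Y) = Y - 3 = -3 + Y)
B(A) = 49 (B(A) = (-3 + (5 + 5*1))² = (-3 + (5 + 5))² = (-3 + 10)² = 7² = 49)
r = 49
(Z(-5) + r)² = (-5 + 49)² = 44² = 1936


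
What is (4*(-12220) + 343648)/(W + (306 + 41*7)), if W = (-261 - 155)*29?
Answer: -294768/11471 ≈ -25.697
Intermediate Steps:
W = -12064 (W = -416*29 = -12064)
(4*(-12220) + 343648)/(W + (306 + 41*7)) = (4*(-12220) + 343648)/(-12064 + (306 + 41*7)) = (-48880 + 343648)/(-12064 + (306 + 287)) = 294768/(-12064 + 593) = 294768/(-11471) = 294768*(-1/11471) = -294768/11471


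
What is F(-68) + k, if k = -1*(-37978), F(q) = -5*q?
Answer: 38318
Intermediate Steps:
k = 37978
F(-68) + k = -5*(-68) + 37978 = 340 + 37978 = 38318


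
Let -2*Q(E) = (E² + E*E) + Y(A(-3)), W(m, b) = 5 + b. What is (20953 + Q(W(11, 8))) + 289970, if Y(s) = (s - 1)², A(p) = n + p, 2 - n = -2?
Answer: 310754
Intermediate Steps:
n = 4 (n = 2 - 1*(-2) = 2 + 2 = 4)
A(p) = 4 + p
Y(s) = (-1 + s)²
Q(E) = -E² (Q(E) = -((E² + E*E) + (-1 + (4 - 3))²)/2 = -((E² + E²) + (-1 + 1)²)/2 = -(2*E² + 0²)/2 = -(2*E² + 0)/2 = -E²)
(20953 + Q(W(11, 8))) + 289970 = (20953 - (5 + 8)²) + 289970 = (20953 - 1*13²) + 289970 = (20953 - 1*169) + 289970 = (20953 - 169) + 289970 = 20784 + 289970 = 310754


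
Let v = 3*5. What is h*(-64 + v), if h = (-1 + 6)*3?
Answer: -735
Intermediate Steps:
h = 15 (h = 5*3 = 15)
v = 15
h*(-64 + v) = 15*(-64 + 15) = 15*(-49) = -735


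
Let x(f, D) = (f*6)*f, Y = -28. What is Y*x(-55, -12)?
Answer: -508200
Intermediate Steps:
x(f, D) = 6*f² (x(f, D) = (6*f)*f = 6*f²)
Y*x(-55, -12) = -168*(-55)² = -168*3025 = -28*18150 = -508200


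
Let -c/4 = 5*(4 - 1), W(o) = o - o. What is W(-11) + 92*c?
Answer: -5520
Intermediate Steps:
W(o) = 0
c = -60 (c = -20*(4 - 1) = -20*3 = -4*15 = -60)
W(-11) + 92*c = 0 + 92*(-60) = 0 - 5520 = -5520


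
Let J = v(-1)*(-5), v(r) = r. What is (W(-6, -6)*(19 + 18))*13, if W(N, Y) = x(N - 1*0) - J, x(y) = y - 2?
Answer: -6253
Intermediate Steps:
J = 5 (J = -1*(-5) = 5)
x(y) = -2 + y
W(N, Y) = -7 + N (W(N, Y) = (-2 + (N - 1*0)) - 1*5 = (-2 + (N + 0)) - 5 = (-2 + N) - 5 = -7 + N)
(W(-6, -6)*(19 + 18))*13 = ((-7 - 6)*(19 + 18))*13 = -13*37*13 = -481*13 = -6253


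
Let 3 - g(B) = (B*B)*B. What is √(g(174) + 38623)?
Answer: I*√5229398 ≈ 2286.8*I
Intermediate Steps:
g(B) = 3 - B³ (g(B) = 3 - B*B*B = 3 - B²*B = 3 - B³)
√(g(174) + 38623) = √((3 - 1*174³) + 38623) = √((3 - 1*5268024) + 38623) = √((3 - 5268024) + 38623) = √(-5268021 + 38623) = √(-5229398) = I*√5229398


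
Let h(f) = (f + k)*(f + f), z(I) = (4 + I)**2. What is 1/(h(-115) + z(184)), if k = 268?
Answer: 1/154 ≈ 0.0064935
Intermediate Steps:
h(f) = 2*f*(268 + f) (h(f) = (f + 268)*(f + f) = (268 + f)*(2*f) = 2*f*(268 + f))
1/(h(-115) + z(184)) = 1/(2*(-115)*(268 - 115) + (4 + 184)**2) = 1/(2*(-115)*153 + 188**2) = 1/(-35190 + 35344) = 1/154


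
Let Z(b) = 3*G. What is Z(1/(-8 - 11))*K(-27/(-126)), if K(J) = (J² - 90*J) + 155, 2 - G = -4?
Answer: 239481/98 ≈ 2443.7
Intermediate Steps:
G = 6 (G = 2 - 1*(-4) = 2 + 4 = 6)
Z(b) = 18 (Z(b) = 3*6 = 18)
K(J) = 155 + J² - 90*J
Z(1/(-8 - 11))*K(-27/(-126)) = 18*(155 + (-27/(-126))² - (-2430)/(-126)) = 18*(155 + (-27*(-1/126))² - (-2430)*(-1)/126) = 18*(155 + (3/14)² - 90*3/14) = 18*(155 + 9/196 - 135/7) = 18*(26609/196) = 239481/98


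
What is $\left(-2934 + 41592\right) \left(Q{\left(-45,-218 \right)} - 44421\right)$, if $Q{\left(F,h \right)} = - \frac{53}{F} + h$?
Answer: $- \frac{25884133972}{15} \approx -1.7256 \cdot 10^{9}$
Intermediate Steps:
$Q{\left(F,h \right)} = h - \frac{53}{F}$
$\left(-2934 + 41592\right) \left(Q{\left(-45,-218 \right)} - 44421\right) = \left(-2934 + 41592\right) \left(\left(-218 - \frac{53}{-45}\right) - 44421\right) = 38658 \left(\left(-218 - - \frac{53}{45}\right) - 44421\right) = 38658 \left(\left(-218 + \frac{53}{45}\right) - 44421\right) = 38658 \left(- \frac{9757}{45} - 44421\right) = 38658 \left(- \frac{2008702}{45}\right) = - \frac{25884133972}{15}$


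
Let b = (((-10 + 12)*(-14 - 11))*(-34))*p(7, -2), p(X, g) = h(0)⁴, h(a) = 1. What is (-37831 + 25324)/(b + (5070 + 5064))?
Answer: -12507/11834 ≈ -1.0569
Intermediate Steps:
p(X, g) = 1 (p(X, g) = 1⁴ = 1)
b = 1700 (b = (((-10 + 12)*(-14 - 11))*(-34))*1 = ((2*(-25))*(-34))*1 = -50*(-34)*1 = 1700*1 = 1700)
(-37831 + 25324)/(b + (5070 + 5064)) = (-37831 + 25324)/(1700 + (5070 + 5064)) = -12507/(1700 + 10134) = -12507/11834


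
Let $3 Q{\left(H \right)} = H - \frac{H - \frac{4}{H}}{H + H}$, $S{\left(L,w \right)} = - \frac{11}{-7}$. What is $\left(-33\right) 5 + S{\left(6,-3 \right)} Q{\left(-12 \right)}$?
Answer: $- \frac{259369}{1512} \approx -171.54$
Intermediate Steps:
$S{\left(L,w \right)} = \frac{11}{7}$ ($S{\left(L,w \right)} = \left(-11\right) \left(- \frac{1}{7}\right) = \frac{11}{7}$)
$Q{\left(H \right)} = \frac{H}{3} - \frac{H - \frac{4}{H}}{6 H}$ ($Q{\left(H \right)} = \frac{H - \frac{H - \frac{4}{H}}{H + H}}{3} = \frac{H - \frac{H - \frac{4}{H}}{2 H}}{3} = \frac{H}{3} - \frac{H - \frac{4}{H}}{6 H}$)
$\left(-33\right) 5 + S{\left(6,-3 \right)} Q{\left(-12 \right)} = \left(-33\right) 5 + \frac{11 \left(- \frac{1}{6} + \frac{1}{3} \left(-12\right) + \frac{2}{3 \cdot 144}\right)}{7} = -165 + \frac{11 \left(- \frac{1}{6} - 4 + \frac{2}{3} \cdot \frac{1}{144}\right)}{7} = -165 + \frac{11 \left(- \frac{1}{6} - 4 + \frac{1}{216}\right)}{7} = -165 + \frac{11}{7} \left(- \frac{899}{216}\right) = -165 - \frac{9889}{1512} = - \frac{259369}{1512}$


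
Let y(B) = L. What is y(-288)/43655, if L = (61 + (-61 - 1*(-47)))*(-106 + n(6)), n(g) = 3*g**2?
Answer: 94/43655 ≈ 0.0021532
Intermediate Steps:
L = 94 (L = (61 + (-61 - 1*(-47)))*(-106 + 3*6**2) = (61 + (-61 + 47))*(-106 + 3*36) = (61 - 14)*(-106 + 108) = 47*2 = 94)
y(B) = 94
y(-288)/43655 = 94/43655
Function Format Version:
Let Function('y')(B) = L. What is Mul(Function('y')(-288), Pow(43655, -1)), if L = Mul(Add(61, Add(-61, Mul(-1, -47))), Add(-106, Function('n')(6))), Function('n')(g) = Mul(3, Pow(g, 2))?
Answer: Rational(94, 43655) ≈ 0.0021532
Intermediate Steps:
L = 94 (L = Mul(Add(61, Add(-61, Mul(-1, -47))), Add(-106, Mul(3, Pow(6, 2)))) = Mul(Add(61, Add(-61, 47)), Add(-106, Mul(3, 36))) = Mul(Add(61, -14), Add(-106, 108)) = Mul(47, 2) = 94)
Function('y')(B) = 94
Mul(Function('y')(-288), Pow(43655, -1)) = Mul(94, Pow(43655, -1)) = Mul(94, Rational(1, 43655)) = Rational(94, 43655)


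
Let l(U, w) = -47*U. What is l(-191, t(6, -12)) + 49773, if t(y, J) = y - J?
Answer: 58750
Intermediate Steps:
l(-191, t(6, -12)) + 49773 = -47*(-191) + 49773 = 8977 + 49773 = 58750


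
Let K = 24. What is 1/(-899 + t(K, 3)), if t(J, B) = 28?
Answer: -1/871 ≈ -0.0011481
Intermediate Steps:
1/(-899 + t(K, 3)) = 1/(-899 + 28) = 1/(-871) = -1/871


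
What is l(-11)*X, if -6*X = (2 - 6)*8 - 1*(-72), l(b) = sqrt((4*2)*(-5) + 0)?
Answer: -40*I*sqrt(10)/3 ≈ -42.164*I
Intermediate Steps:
l(b) = 2*I*sqrt(10) (l(b) = sqrt(8*(-5) + 0) = sqrt(-40 + 0) = sqrt(-40) = 2*I*sqrt(10))
X = -20/3 (X = -((2 - 6)*8 - 1*(-72))/6 = -(-4*8 + 72)/6 = -(-32 + 72)/6 = -1/6*40 = -20/3 ≈ -6.6667)
l(-11)*X = (2*I*sqrt(10))*(-20/3) = -40*I*sqrt(10)/3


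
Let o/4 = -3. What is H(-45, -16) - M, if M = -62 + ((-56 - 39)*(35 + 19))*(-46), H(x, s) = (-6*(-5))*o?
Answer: -236278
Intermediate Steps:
o = -12 (o = 4*(-3) = -12)
H(x, s) = -360 (H(x, s) = -6*(-5)*(-12) = 30*(-12) = -360)
M = 235918 (M = -62 - 95*54*(-46) = -62 - 5130*(-46) = -62 + 235980 = 235918)
H(-45, -16) - M = -360 - 1*235918 = -360 - 235918 = -236278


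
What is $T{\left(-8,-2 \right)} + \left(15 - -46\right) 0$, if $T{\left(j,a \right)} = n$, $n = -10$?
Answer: $-10$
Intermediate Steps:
$T{\left(j,a \right)} = -10$
$T{\left(-8,-2 \right)} + \left(15 - -46\right) 0 = -10 + \left(15 - -46\right) 0 = -10 + \left(15 + 46\right) 0 = -10 + 61 \cdot 0 = -10 + 0 = -10$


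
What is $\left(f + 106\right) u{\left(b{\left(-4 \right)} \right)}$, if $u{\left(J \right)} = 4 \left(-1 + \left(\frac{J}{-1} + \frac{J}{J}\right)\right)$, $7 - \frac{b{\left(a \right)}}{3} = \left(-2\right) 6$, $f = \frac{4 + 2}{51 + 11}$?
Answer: $- \frac{749892}{31} \approx -24190.0$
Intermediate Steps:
$f = \frac{3}{31}$ ($f = \frac{6}{62} = 6 \cdot \frac{1}{62} = \frac{3}{31} \approx 0.096774$)
$b{\left(a \right)} = 57$ ($b{\left(a \right)} = 21 - 3 \left(\left(-2\right) 6\right) = 21 - -36 = 21 + 36 = 57$)
$u{\left(J \right)} = - 4 J$ ($u{\left(J \right)} = 4 \left(-1 + \left(J \left(-1\right) + 1\right)\right) = 4 \left(-1 - \left(-1 + J\right)\right) = 4 \left(- J\right) = - 4 J$)
$\left(f + 106\right) u{\left(b{\left(-4 \right)} \right)} = \left(\frac{3}{31} + 106\right) \left(\left(-4\right) 57\right) = \frac{3289}{31} \left(-228\right) = - \frac{749892}{31}$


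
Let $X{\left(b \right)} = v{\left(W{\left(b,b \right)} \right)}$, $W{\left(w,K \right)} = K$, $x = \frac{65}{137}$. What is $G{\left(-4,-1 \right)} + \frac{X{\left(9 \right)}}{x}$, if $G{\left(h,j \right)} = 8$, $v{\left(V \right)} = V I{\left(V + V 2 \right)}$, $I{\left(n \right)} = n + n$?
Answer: $\frac{67102}{65} \approx 1032.3$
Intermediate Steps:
$I{\left(n \right)} = 2 n$
$x = \frac{65}{137}$ ($x = 65 \cdot \frac{1}{137} = \frac{65}{137} \approx 0.47445$)
$v{\left(V \right)} = 6 V^{2}$ ($v{\left(V \right)} = V 2 \left(V + V 2\right) = V 2 \left(V + 2 V\right) = V 2 \cdot 3 V = V 6 V = 6 V^{2}$)
$X{\left(b \right)} = 6 b^{2}$
$G{\left(-4,-1 \right)} + \frac{X{\left(9 \right)}}{x} = 8 + \frac{6 \cdot 9^{2}}{\frac{65}{137}} = 8 + \frac{137 \cdot 6 \cdot 81}{65} = 8 + \frac{137}{65} \cdot 486 = 8 + \frac{66582}{65} = \frac{67102}{65}$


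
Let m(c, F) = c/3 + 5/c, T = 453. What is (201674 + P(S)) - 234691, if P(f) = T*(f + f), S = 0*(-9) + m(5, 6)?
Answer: -30601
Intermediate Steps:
m(c, F) = 5/c + c/3 (m(c, F) = c*(⅓) + 5/c = c/3 + 5/c = 5/c + c/3)
S = 8/3 (S = 0*(-9) + (5/5 + (⅓)*5) = 0 + (5*(⅕) + 5/3) = 0 + (1 + 5/3) = 0 + 8/3 = 8/3 ≈ 2.6667)
P(f) = 906*f (P(f) = 453*(f + f) = 453*(2*f) = 906*f)
(201674 + P(S)) - 234691 = (201674 + 906*(8/3)) - 234691 = (201674 + 2416) - 234691 = 204090 - 234691 = -30601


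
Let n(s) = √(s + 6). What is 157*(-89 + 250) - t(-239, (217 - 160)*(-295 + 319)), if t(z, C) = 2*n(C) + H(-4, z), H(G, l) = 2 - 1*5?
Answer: 25280 - 2*√1374 ≈ 25206.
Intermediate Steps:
H(G, l) = -3 (H(G, l) = 2 - 5 = -3)
n(s) = √(6 + s)
t(z, C) = -3 + 2*√(6 + C) (t(z, C) = 2*√(6 + C) - 3 = -3 + 2*√(6 + C))
157*(-89 + 250) - t(-239, (217 - 160)*(-295 + 319)) = 157*(-89 + 250) - (-3 + 2*√(6 + (217 - 160)*(-295 + 319))) = 157*161 - (-3 + 2*√(6 + 57*24)) = 25277 - (-3 + 2*√(6 + 1368)) = 25277 - (-3 + 2*√1374) = 25277 + (3 - 2*√1374) = 25280 - 2*√1374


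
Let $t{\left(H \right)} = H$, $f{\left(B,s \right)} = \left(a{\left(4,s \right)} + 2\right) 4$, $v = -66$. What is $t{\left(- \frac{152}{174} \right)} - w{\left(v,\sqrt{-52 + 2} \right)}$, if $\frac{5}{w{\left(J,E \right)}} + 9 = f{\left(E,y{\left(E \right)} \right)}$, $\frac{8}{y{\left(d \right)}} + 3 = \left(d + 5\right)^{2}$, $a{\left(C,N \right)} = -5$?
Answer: $- \frac{129}{203} \approx -0.63547$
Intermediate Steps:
$y{\left(d \right)} = \frac{8}{-3 + \left(5 + d\right)^{2}}$ ($y{\left(d \right)} = \frac{8}{-3 + \left(d + 5\right)^{2}} = \frac{8}{-3 + \left(5 + d\right)^{2}}$)
$f{\left(B,s \right)} = -12$ ($f{\left(B,s \right)} = \left(-5 + 2\right) 4 = \left(-3\right) 4 = -12$)
$w{\left(J,E \right)} = - \frac{5}{21}$ ($w{\left(J,E \right)} = \frac{5}{-9 - 12} = \frac{5}{-21} = 5 \left(- \frac{1}{21}\right) = - \frac{5}{21}$)
$t{\left(- \frac{152}{174} \right)} - w{\left(v,\sqrt{-52 + 2} \right)} = - \frac{152}{174} - - \frac{5}{21} = \left(-152\right) \frac{1}{174} + \frac{5}{21} = - \frac{76}{87} + \frac{5}{21} = - \frac{129}{203}$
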